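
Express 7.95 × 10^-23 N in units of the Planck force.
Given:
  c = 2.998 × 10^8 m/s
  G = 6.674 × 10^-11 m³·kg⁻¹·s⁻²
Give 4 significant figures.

Planck force: F_P = c⁴/G = 1.210 × 10^44 N.
7.95 × 10^-23 / 1.210 × 10^44 = 6.568 × 10^-67

6.568 × 10^-67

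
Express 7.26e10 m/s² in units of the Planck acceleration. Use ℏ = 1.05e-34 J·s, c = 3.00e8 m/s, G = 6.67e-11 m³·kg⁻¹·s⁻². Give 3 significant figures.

1.30e-41

Planck acceleration: a_P = √(c⁷/(ℏG)) = 5.59e51 m/s².
7.26e10 / 5.59e51 = 1.30e-41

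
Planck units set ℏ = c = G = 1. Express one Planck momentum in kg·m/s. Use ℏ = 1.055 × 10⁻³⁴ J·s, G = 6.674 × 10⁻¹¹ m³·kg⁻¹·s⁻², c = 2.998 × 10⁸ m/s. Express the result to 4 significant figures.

6.527 kg·m/s

Dimensional analysis gives p_P = √(ℏc³/G).
  = √(42.60)
  = 6.527 kg·m/s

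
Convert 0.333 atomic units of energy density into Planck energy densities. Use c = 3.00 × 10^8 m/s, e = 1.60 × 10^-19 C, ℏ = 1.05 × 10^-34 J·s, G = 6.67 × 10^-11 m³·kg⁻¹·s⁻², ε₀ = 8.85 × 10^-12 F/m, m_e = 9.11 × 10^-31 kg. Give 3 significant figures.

2.14 × 10^-101

atomic unit of energy density: u_au = E_h/a₀³ = m_e⁴e¹⁰/((4πε₀)⁵ℏ⁸) = 3.01 × 10^13 J/m³
Planck energy density: u_P = c⁷/(ℏG²) = 4.68 × 10^113 J/m³
0.333 × 3.01 × 10^13 / 4.68 × 10^113 = 2.14 × 10^-101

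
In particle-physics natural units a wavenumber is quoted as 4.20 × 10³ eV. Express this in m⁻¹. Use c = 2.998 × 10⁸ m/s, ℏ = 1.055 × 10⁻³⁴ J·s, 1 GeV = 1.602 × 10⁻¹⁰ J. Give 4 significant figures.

2.127 × 10¹⁰ m⁻¹

Inverse length is [E]/(ℏc).
1 GeV → 1/(ℏc) × (1 GeV in J) = 5.065 × 10¹⁵ m⁻¹.
Convert the energy scale: 4.20 × 10³ eV = 4.20 × 10⁻⁶ GeV.
Result: 4.20 × 10⁻⁶ × 5.065 × 10¹⁵ = 2.127 × 10¹⁰ m⁻¹.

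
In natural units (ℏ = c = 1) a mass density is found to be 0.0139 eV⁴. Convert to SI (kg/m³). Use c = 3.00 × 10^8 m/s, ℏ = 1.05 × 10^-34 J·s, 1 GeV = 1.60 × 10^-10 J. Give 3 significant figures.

Mass density is [E]/(c²[L]³) = [E]⁴/(ℏ³c⁵).
1 GeV⁴ → 1/(ℏ³c⁵) × (1 GeV in J)⁴ = 2.33 × 10^20 kg/m³.
Convert the energy scale: 0.0139 eV⁴ = 1.39 × 10^-38 GeV⁴.
Result: 1.39 × 10^-38 × 2.33 × 10^20 = 3.24 × 10^-18 kg/m³.

3.24 × 10^-18 kg/m³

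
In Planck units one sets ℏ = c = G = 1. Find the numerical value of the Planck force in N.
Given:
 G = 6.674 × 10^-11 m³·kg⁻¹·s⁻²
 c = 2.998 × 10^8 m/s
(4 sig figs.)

1.210 × 10^44 N

F_P = c⁴/G
  = 8.078 × 10^33 / 6.674 × 10^-11
  = 1.210 × 10^44 N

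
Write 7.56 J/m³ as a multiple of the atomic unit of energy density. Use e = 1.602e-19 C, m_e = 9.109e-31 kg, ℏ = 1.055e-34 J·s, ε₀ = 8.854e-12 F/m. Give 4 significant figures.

2.581e-13

atomic unit of energy density: u_au = E_h/a₀³ = m_e⁴e¹⁰/((4πε₀)⁵ℏ⁸) = 2.929e13 J/m³.
7.56 / 2.929e13 = 2.581e-13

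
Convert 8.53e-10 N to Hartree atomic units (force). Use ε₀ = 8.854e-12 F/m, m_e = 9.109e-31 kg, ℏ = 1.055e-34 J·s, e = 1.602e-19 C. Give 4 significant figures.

0.01038

atomic unit of force: F_au = E_h/a₀ = m_e²e⁶/((4πε₀)³ℏ⁴) = 8.220e-8 N.
8.53e-10 / 8.220e-8 = 0.01038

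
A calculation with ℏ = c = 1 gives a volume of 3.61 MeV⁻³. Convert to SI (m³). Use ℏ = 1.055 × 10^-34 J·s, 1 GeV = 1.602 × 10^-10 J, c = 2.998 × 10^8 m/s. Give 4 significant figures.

2.778 × 10^-38 m³

Volume is [L]³ = [E]⁻³·(ℏc)³.
1 GeV⁻³ → (ℏc)³ × (1 GeV in J)⁻³ = 7.696 × 10^-48 m³.
Convert the energy scale: 3.61 MeV⁻³ = 3.61 × 10^9 GeV⁻³.
Result: 3.61 × 10^9 × 7.696 × 10^-48 = 2.778 × 10^-38 m³.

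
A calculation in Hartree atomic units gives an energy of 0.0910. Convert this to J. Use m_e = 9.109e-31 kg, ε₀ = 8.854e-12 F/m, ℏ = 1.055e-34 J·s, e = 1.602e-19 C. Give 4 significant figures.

One hartree: E_h = m_e e⁴/(4πε₀ℏ)² = 4.354e-18 J.
0.0910 × 4.354e-18 J = 3.962e-19 J

3.962e-19 J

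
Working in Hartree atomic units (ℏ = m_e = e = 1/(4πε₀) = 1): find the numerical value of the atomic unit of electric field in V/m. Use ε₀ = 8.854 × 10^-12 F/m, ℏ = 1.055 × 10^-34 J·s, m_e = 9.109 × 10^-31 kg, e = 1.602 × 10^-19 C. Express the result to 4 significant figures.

The unique combination of the constants set to 1 with dimensions of electric field is E_au = E_h/(e a₀) = m_e²e⁵/((4πε₀)³ℏ⁴).
E_h = 4.354 × 10^-18 J
a₀ = 5.297 × 10^-11 m
E_h/(e·a₀) = 5.131 × 10^11 V/m

5.131 × 10^11 V/m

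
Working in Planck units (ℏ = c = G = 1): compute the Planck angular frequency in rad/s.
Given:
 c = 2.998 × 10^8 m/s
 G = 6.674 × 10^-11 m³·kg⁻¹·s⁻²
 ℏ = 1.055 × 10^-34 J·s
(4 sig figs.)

The unique combination of the constants set to 1 with dimensions of angular frequency is ω_P = √(c⁵/(ℏG)).
  = √(3.440 × 10^86)
  = 1.855 × 10^43 rad/s

1.855 × 10^43 rad/s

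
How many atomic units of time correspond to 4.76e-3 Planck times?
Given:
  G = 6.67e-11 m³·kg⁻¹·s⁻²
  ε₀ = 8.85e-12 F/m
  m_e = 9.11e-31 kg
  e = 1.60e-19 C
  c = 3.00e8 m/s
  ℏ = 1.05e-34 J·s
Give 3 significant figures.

1.07e-29

Planck time: t_P = √(ℏG/c⁵) = 5.37e-44 s
atomic unit of time: τ_au = (4πε₀)²ℏ³/(m_e e⁴) = 2.40e-17 s
4.76e-3 × 5.37e-44 / 2.40e-17 = 1.07e-29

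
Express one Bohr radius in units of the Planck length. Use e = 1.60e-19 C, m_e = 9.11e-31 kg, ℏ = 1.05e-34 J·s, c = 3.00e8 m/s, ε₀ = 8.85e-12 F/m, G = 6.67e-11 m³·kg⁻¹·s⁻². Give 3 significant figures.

3.26e24

Bohr radius: a₀ = 4πε₀ℏ²/(m_e e²) = 5.26e-11 m
Planck length: ℓ_P = √(ℏG/c³) = 1.61e-35 m
ratio = 5.26e-11 / 1.61e-35 = 3.26e24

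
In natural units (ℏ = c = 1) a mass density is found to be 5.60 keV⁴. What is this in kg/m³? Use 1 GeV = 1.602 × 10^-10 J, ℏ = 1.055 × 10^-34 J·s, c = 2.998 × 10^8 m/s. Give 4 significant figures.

1.297 × 10^-3 kg/m³

Mass density is [E]/(c²[L]³) = [E]⁴/(ℏ³c⁵).
1 GeV⁴ → 1/(ℏ³c⁵) × (1 GeV in J)⁴ = 2.316 × 10^20 kg/m³.
Convert the energy scale: 5.60 keV⁴ = 5.60 × 10^-24 GeV⁴.
Result: 5.60 × 10^-24 × 2.316 × 10^20 = 1.297 × 10^-3 kg/m³.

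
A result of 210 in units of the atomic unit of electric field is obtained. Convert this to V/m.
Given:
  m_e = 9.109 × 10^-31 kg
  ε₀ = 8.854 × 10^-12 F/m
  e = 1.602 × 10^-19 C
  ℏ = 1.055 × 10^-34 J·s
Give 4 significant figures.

1.077 × 10^14 V/m

One atomic unit of electric field: E_au = E_h/(e a₀) = m_e²e⁵/((4πε₀)³ℏ⁴) = 5.131 × 10^11 V/m.
210 × 5.131 × 10^11 V/m = 1.077 × 10^14 V/m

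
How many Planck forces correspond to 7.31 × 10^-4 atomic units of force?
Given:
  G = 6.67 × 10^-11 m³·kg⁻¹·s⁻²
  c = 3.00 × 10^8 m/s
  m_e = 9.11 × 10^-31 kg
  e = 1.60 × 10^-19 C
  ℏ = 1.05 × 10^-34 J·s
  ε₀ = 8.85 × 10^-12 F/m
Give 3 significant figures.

atomic unit of force: F_au = E_h/a₀ = m_e²e⁶/((4πε₀)³ℏ⁴) = 8.33 × 10^-8 N
Planck force: F_P = c⁴/G = 1.21 × 10^44 N
7.31 × 10^-4 × 8.33 × 10^-8 / 1.21 × 10^44 = 5.01 × 10^-55

5.01 × 10^-55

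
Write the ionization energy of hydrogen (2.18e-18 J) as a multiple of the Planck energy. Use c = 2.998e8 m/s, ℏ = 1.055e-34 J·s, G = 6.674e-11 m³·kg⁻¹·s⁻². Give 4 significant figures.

1.114e-27

Planck energy: E_P = √(ℏc⁵/G) = 1.957e9 J.
2.18e-18 / 1.957e9 = 1.114e-27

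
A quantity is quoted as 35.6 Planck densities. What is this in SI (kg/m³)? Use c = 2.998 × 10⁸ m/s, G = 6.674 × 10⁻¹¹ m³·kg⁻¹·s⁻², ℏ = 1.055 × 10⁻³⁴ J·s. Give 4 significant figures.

One Planck density: ρ_P = c⁵/(ℏG²) = 5.154 × 10⁹⁶ kg/m³.
35.6 × 5.154 × 10⁹⁶ kg/m³ = 1.835 × 10⁹⁸ kg/m³

1.835 × 10⁹⁸ kg/m³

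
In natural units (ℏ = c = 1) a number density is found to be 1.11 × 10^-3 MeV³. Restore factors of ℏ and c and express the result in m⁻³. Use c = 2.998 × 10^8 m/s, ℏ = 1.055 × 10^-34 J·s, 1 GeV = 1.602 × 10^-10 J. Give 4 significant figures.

1.442 × 10^35 m⁻³

Number density is [L]⁻³ = [E]³/(ℏc)³.
1 GeV³ → 1/(ℏc)³ × (1 GeV in J)³ = 1.299 × 10^47 m⁻³.
Convert the energy scale: 1.11 × 10^-3 MeV³ = 1.11 × 10^-12 GeV³.
Result: 1.11 × 10^-12 × 1.299 × 10^47 = 1.442 × 10^35 m⁻³.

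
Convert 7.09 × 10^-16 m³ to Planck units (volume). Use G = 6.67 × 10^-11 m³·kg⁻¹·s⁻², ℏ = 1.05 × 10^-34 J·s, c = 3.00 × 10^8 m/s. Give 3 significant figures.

Planck volume: V_P = (ℏG/c³)^(3/2) = 4.18 × 10^-105 m³.
7.09 × 10^-16 / 4.18 × 10^-105 = 1.70 × 10^89

1.70 × 10^89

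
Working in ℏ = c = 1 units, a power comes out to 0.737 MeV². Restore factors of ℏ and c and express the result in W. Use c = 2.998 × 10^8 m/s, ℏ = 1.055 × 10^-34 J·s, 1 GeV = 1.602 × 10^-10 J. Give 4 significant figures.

1.793 × 10^8 W

Power is [E]/[T] = [E]²/ℏ.
1 GeV² → 1/ℏ × (1 GeV in J)² = 2.433 × 10^14 W.
Convert the energy scale: 0.737 MeV² = 7.37 × 10^-7 GeV².
Result: 7.37 × 10^-7 × 2.433 × 10^14 = 1.793 × 10^8 W.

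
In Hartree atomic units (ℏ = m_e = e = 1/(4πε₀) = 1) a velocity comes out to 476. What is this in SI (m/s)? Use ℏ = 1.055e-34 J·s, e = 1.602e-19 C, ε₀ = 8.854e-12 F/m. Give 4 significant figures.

One atomic unit of velocity: v_au = e²/(4πε₀ℏ) = 2.186e6 m/s.
476 × 2.186e6 m/s = 1.041e9 m/s

1.041e9 m/s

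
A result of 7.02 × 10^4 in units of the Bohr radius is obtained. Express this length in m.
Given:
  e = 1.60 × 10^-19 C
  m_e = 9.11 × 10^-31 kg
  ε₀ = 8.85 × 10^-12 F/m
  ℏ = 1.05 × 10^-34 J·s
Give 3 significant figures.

3.69 × 10^-6 m

One Bohr radius: a₀ = 4πε₀ℏ²/(m_e e²) = 5.26 × 10^-11 m.
7.02 × 10^4 × 5.26 × 10^-11 m = 3.69 × 10^-6 m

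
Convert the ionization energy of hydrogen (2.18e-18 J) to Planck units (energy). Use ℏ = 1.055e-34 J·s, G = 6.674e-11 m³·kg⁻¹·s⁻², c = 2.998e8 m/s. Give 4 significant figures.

1.114e-27

Planck energy: E_P = √(ℏc⁵/G) = 1.957e9 J.
2.18e-18 / 1.957e9 = 1.114e-27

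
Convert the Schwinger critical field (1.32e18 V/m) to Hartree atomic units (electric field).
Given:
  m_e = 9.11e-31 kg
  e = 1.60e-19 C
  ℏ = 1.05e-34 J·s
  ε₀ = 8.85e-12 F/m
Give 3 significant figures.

atomic unit of electric field: E_au = E_h/(e a₀) = m_e²e⁵/((4πε₀)³ℏ⁴) = 5.20e11 V/m.
1.32e18 / 5.20e11 = 2.54e6

2.54e6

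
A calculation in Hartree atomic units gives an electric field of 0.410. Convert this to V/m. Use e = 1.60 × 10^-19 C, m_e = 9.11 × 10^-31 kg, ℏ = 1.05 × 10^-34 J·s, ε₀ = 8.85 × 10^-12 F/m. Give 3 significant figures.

One atomic unit of electric field: E_au = E_h/(e a₀) = m_e²e⁵/((4πε₀)³ℏ⁴) = 5.20 × 10^11 V/m.
0.410 × 5.20 × 10^11 V/m = 2.13 × 10^11 V/m

2.13 × 10^11 V/m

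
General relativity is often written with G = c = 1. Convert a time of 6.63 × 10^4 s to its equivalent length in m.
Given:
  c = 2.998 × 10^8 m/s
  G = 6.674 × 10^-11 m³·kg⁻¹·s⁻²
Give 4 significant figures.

1.988 × 10^13 m

Time → length via c.
6.63 × 10^4 s × (c) = 1.988 × 10^13 m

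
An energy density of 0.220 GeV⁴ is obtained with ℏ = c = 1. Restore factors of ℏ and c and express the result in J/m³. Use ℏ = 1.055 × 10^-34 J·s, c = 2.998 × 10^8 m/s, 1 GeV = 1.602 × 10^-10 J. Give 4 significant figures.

[E]/[L]³ = [E]⁴/(ℏc)³; restore (ℏc)⁻³.
1 GeV⁴ → 1/(ℏc)³ × (1 GeV in J)⁴ = 2.082 × 10^37 J/m³.
Result: 0.220 × 2.082 × 10^37 = 4.580 × 10^36 J/m³.

4.580 × 10^36 J/m³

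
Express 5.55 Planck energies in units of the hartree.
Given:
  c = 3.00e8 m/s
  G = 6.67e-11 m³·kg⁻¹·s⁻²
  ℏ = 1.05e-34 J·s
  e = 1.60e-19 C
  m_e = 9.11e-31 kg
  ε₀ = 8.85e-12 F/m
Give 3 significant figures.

2.48e27

Planck energy: E_P = √(ℏc⁵/G) = 1.96e9 J
hartree: E_h = m_e e⁴/(4πε₀ℏ)² = 4.38e-18 J
5.55 × 1.96e9 / 4.38e-18 = 2.48e27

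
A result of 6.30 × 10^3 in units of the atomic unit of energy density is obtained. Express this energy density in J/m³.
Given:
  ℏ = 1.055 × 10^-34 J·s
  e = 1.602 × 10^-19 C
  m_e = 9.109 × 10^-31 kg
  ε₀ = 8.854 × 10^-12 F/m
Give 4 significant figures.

1.845 × 10^17 J/m³

One atomic unit of energy density: u_au = E_h/a₀³ = m_e⁴e¹⁰/((4πε₀)⁵ℏ⁸) = 2.929 × 10^13 J/m³.
6.30 × 10^3 × 2.929 × 10^13 J/m³ = 1.845 × 10^17 J/m³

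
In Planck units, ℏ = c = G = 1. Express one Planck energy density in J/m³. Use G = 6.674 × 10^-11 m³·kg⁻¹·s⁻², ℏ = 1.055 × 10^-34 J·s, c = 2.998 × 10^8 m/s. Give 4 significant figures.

Dimensional analysis gives u_P = c⁷/(ℏG²).
  = 2.177 × 10^59 / 4.699 × 10^-55
  = 4.632 × 10^113 J/m³

4.632 × 10^113 J/m³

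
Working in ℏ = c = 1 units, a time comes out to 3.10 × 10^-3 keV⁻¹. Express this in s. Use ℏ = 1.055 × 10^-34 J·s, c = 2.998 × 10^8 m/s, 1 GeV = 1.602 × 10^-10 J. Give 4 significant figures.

2.042 × 10^-21 s

A time is [E]⁻¹ in ℏ=c=1; restore one factor of ℏ.
1 GeV⁻¹ → ℏ × (1 GeV in J)⁻¹ = 6.586 × 10^-25 s.
Convert the energy scale: 3.10 × 10^-3 keV⁻¹ = 3.10 × 10^3 GeV⁻¹.
Result: 3.10 × 10^3 × 6.586 × 10^-25 = 2.042 × 10^-21 s.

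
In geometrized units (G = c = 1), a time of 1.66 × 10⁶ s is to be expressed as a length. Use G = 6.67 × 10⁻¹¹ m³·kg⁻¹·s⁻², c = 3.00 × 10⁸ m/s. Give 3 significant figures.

Time → length via c.
1.66 × 10⁶ s × (c) = 4.98 × 10¹⁴ m

4.98 × 10¹⁴ m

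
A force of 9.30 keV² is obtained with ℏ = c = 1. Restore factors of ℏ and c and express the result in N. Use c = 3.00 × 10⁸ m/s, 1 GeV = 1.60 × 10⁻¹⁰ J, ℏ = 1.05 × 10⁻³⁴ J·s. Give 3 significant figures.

Force is [E]/[L] = [E]²/(ℏc); restore (ℏc)⁻¹.
1 GeV² → 1/(ℏc) × (1 GeV in J)² = 8.13 × 10⁵ N.
Convert the energy scale: 9.30 keV² = 9.30 × 10⁻¹² GeV².
Result: 9.30 × 10⁻¹² × 8.13 × 10⁵ = 7.56 × 10⁻⁶ N.

7.56 × 10⁻⁶ N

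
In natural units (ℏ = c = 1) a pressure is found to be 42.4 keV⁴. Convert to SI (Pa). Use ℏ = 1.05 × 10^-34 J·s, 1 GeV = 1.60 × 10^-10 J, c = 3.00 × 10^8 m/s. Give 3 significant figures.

Pressure is [E]/[L]³ = [E]⁴/(ℏc)³.
1 GeV⁴ → 1/(ℏc)³ × (1 GeV in J)⁴ = 2.10 × 10^37 Pa.
Convert the energy scale: 42.4 keV⁴ = 4.24 × 10^-23 GeV⁴.
Result: 4.24 × 10^-23 × 2.10 × 10^37 = 8.89 × 10^14 Pa.

8.89 × 10^14 Pa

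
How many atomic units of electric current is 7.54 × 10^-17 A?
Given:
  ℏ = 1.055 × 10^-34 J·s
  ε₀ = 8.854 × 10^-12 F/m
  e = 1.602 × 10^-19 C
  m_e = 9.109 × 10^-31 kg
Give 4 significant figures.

1.140 × 10^-14

atomic unit of electric current: I_au = e E_h/ℏ = m_e e⁵/((4πε₀)²ℏ³) = 6.612 × 10^-3 A.
7.54 × 10^-17 / 6.612 × 10^-3 = 1.140 × 10^-14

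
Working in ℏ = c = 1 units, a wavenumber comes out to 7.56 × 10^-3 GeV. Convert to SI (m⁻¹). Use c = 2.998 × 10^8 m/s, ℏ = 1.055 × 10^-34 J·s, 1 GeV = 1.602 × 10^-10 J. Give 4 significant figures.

3.829 × 10^13 m⁻¹

Inverse length is [E]/(ℏc).
1 GeV → 1/(ℏc) × (1 GeV in J) = 5.065 × 10^15 m⁻¹.
Result: 7.56 × 10^-3 × 5.065 × 10^15 = 3.829 × 10^13 m⁻¹.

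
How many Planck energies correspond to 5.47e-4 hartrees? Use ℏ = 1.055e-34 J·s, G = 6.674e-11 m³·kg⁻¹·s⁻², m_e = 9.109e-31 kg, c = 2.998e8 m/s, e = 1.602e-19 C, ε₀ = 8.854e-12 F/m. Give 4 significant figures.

hartree: E_h = m_e e⁴/(4πε₀ℏ)² = 4.354e-18 J
Planck energy: E_P = √(ℏc⁵/G) = 1.957e9 J
5.47e-4 × 4.354e-18 / 1.957e9 = 1.217e-30

1.217e-30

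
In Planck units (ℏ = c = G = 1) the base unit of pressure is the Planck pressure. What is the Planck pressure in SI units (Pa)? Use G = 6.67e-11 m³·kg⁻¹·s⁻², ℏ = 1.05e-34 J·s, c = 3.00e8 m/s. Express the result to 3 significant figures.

4.68e113 Pa

p_P = c⁷/(ℏG²)
  = 2.19e59 / 4.67e-55
  = 4.68e113 Pa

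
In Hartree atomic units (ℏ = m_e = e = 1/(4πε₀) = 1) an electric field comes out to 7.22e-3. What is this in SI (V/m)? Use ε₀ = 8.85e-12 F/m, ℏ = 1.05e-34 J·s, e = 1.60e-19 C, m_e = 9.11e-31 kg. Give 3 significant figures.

3.76e9 V/m

One atomic unit of electric field: E_au = E_h/(e a₀) = m_e²e⁵/((4πε₀)³ℏ⁴) = 5.20e11 V/m.
7.22e-3 × 5.20e11 V/m = 3.76e9 V/m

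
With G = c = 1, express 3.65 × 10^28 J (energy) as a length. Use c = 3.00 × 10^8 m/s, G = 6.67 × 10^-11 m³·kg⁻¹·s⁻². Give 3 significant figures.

3.01 × 10^-16 m

Energy → length via G/c⁴.
3.65 × 10^28 J × (G/c⁴) = 3.01 × 10^-16 m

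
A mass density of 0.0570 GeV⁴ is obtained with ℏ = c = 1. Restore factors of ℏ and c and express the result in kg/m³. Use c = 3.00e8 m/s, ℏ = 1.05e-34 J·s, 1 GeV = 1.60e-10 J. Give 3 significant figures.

1.33e19 kg/m³

Mass density is [E]/(c²[L]³) = [E]⁴/(ℏ³c⁵).
1 GeV⁴ → 1/(ℏ³c⁵) × (1 GeV in J)⁴ = 2.33e20 kg/m³.
Result: 0.0570 × 2.33e20 = 1.33e19 kg/m³.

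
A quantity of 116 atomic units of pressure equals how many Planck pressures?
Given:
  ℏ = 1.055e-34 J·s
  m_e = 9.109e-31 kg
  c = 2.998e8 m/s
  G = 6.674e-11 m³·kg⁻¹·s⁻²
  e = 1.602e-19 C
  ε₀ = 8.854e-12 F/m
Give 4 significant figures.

7.335e-99

atomic unit of pressure: P_au = E_h/a₀³ = m_e⁴e¹⁰/((4πε₀)⁵ℏ⁸) = 2.929e13 Pa
Planck pressure: p_P = c⁷/(ℏG²) = 4.632e113 Pa
116 × 2.929e13 / 4.632e113 = 7.335e-99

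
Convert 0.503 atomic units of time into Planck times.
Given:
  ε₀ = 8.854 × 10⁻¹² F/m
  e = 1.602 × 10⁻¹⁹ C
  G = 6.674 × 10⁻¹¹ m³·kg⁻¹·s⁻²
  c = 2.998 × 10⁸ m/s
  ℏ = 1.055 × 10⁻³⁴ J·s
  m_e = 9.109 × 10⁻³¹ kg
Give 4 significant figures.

2.260 × 10²⁶

atomic unit of time: τ_au = (4πε₀)²ℏ³/(m_e e⁴) = 2.423 × 10⁻¹⁷ s
Planck time: t_P = √(ℏG/c⁵) = 5.392 × 10⁻⁴⁴ s
0.503 × 2.423 × 10⁻¹⁷ / 5.392 × 10⁻⁴⁴ = 2.260 × 10²⁶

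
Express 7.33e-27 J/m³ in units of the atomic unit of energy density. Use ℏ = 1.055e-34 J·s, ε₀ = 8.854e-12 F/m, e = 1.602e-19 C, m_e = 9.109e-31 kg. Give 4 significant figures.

2.502e-40

atomic unit of energy density: u_au = E_h/a₀³ = m_e⁴e¹⁰/((4πε₀)⁵ℏ⁸) = 2.929e13 J/m³.
7.33e-27 / 2.929e13 = 2.502e-40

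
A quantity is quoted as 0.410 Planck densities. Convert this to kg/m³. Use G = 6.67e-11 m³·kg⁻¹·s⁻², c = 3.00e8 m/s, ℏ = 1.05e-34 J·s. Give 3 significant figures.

One Planck density: ρ_P = c⁵/(ℏG²) = 5.20e96 kg/m³.
0.410 × 5.20e96 kg/m³ = 2.13e96 kg/m³

2.13e96 kg/m³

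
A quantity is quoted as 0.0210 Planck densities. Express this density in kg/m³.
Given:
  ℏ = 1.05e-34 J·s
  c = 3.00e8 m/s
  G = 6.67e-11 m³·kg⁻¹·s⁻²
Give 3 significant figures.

1.09e95 kg/m³

One Planck density: ρ_P = c⁵/(ℏG²) = 5.20e96 kg/m³.
0.0210 × 5.20e96 kg/m³ = 1.09e95 kg/m³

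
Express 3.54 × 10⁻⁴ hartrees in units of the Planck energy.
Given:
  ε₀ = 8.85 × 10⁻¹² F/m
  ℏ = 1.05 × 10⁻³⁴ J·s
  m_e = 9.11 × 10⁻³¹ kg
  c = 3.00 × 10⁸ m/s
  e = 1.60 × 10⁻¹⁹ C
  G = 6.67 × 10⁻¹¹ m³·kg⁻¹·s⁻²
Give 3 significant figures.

7.92 × 10⁻³¹

hartree: E_h = m_e e⁴/(4πε₀ℏ)² = 4.38 × 10⁻¹⁸ J
Planck energy: E_P = √(ℏc⁵/G) = 1.96 × 10⁹ J
3.54 × 10⁻⁴ × 4.38 × 10⁻¹⁸ / 1.96 × 10⁹ = 7.92 × 10⁻³¹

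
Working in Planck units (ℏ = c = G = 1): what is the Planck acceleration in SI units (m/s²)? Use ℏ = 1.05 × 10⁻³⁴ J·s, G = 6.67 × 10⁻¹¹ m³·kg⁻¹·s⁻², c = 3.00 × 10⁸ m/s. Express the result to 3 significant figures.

5.59 × 10⁵¹ m/s²

From ℏ = c = G = 1 the acceleration scale is a_P = √(c⁷/(ℏG)).
  = √(3.12 × 10¹⁰³)
  = 5.59 × 10⁵¹ m/s²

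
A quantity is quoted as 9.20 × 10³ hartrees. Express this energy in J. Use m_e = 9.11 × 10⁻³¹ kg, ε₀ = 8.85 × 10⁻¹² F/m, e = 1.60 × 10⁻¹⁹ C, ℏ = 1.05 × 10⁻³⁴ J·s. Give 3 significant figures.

One hartree: E_h = m_e e⁴/(4πε₀ℏ)² = 4.38 × 10⁻¹⁸ J.
9.20 × 10³ × 4.38 × 10⁻¹⁸ J = 4.03 × 10⁻¹⁴ J

4.03 × 10⁻¹⁴ J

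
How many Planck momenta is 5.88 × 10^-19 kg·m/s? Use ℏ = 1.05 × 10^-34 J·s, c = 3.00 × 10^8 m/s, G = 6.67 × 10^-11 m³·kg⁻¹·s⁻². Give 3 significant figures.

Planck momentum: p_P = √(ℏc³/G) = 6.52 kg·m/s.
5.88 × 10^-19 / 6.52 = 9.02 × 10^-20

9.02 × 10^-20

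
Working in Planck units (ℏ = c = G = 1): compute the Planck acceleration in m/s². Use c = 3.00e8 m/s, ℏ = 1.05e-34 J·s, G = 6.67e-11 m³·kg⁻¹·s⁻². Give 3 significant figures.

5.59e51 m/s²

The unique combination of the constants set to 1 with dimensions of acceleration is a_P = √(c⁷/(ℏG)).
  = √(3.12e103)
  = 5.59e51 m/s²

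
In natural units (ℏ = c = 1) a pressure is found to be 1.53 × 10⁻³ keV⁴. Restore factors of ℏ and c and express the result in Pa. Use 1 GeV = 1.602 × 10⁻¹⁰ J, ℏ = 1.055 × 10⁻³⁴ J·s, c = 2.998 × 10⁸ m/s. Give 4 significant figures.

Pressure is [E]/[L]³ = [E]⁴/(ℏc)³.
1 GeV⁴ → 1/(ℏc)³ × (1 GeV in J)⁴ = 2.082 × 10³⁷ Pa.
Convert the energy scale: 1.53 × 10⁻³ keV⁴ = 1.53 × 10⁻²⁷ GeV⁴.
Result: 1.53 × 10⁻²⁷ × 2.082 × 10³⁷ = 3.185 × 10¹⁰ Pa.

3.185 × 10¹⁰ Pa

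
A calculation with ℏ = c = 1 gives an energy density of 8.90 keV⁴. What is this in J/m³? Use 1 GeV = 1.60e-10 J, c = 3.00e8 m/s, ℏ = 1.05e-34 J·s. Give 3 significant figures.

[E]/[L]³ = [E]⁴/(ℏc)³; restore (ℏc)⁻³.
1 GeV⁴ → 1/(ℏc)³ × (1 GeV in J)⁴ = 2.10e37 J/m³.
Convert the energy scale: 8.90 keV⁴ = 8.90e-24 GeV⁴.
Result: 8.90e-24 × 2.10e37 = 1.87e14 J/m³.

1.87e14 J/m³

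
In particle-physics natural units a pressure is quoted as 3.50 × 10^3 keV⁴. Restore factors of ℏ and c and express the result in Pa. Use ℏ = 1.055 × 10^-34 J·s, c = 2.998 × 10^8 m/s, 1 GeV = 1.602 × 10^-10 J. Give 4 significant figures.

7.286 × 10^16 Pa

Pressure is [E]/[L]³ = [E]⁴/(ℏc)³.
1 GeV⁴ → 1/(ℏc)³ × (1 GeV in J)⁴ = 2.082 × 10^37 Pa.
Convert the energy scale: 3.50 × 10^3 keV⁴ = 3.50 × 10^-21 GeV⁴.
Result: 3.50 × 10^-21 × 2.082 × 10^37 = 7.286 × 10^16 Pa.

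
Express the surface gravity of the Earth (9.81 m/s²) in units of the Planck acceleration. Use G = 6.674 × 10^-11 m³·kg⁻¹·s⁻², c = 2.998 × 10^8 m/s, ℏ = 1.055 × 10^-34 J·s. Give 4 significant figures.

1.764 × 10^-51

Planck acceleration: a_P = √(c⁷/(ℏG)) = 5.560 × 10^51 m/s².
9.81 / 5.560 × 10^51 = 1.764 × 10^-51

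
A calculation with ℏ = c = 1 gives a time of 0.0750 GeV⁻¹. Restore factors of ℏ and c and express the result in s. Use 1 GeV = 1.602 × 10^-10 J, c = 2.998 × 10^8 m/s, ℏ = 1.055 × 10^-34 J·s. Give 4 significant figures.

A time is [E]⁻¹ in ℏ=c=1; restore one factor of ℏ.
1 GeV⁻¹ → ℏ × (1 GeV in J)⁻¹ = 6.586 × 10^-25 s.
Result: 0.0750 × 6.586 × 10^-25 = 4.939 × 10^-26 s.

4.939 × 10^-26 s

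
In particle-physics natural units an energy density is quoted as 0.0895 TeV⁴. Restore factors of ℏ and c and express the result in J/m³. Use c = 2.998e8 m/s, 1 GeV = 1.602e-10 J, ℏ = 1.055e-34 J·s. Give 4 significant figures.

1.863e48 J/m³

[E]/[L]³ = [E]⁴/(ℏc)³; restore (ℏc)⁻³.
1 GeV⁴ → 1/(ℏc)³ × (1 GeV in J)⁴ = 2.082e37 J/m³.
Convert the energy scale: 0.0895 TeV⁴ = 8.95e10 GeV⁴.
Result: 8.95e10 × 2.082e37 = 1.863e48 J/m³.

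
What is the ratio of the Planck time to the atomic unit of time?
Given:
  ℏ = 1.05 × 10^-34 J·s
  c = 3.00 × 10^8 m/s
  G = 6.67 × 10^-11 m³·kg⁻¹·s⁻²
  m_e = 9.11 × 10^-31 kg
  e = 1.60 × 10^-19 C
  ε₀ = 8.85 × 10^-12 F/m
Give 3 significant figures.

Planck time: t_P = √(ℏG/c⁵) = 5.37 × 10^-44 s
atomic unit of time: τ_au = (4πε₀)²ℏ³/(m_e e⁴) = 2.40 × 10^-17 s
ratio = 5.37 × 10^-44 / 2.40 × 10^-17 = 2.24 × 10^-27

2.24 × 10^-27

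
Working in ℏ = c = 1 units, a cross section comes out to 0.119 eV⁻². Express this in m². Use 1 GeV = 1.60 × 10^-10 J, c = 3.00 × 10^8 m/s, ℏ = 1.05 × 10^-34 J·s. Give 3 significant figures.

4.61 × 10^-15 m²

Area is [L]² = [E]⁻²·(ℏc)²; restore (ℏc)².
1 GeV⁻² → (ℏc)² × (1 GeV in J)⁻² = 3.88 × 10^-32 m².
Convert the energy scale: 0.119 eV⁻² = 1.19 × 10^17 GeV⁻².
Result: 1.19 × 10^17 × 3.88 × 10^-32 = 4.61 × 10^-15 m².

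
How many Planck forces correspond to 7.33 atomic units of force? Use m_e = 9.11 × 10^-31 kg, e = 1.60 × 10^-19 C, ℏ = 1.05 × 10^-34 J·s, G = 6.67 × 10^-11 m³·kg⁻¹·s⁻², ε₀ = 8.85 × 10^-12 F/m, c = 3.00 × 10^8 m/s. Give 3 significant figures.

5.03 × 10^-51

atomic unit of force: F_au = E_h/a₀ = m_e²e⁶/((4πε₀)³ℏ⁴) = 8.33 × 10^-8 N
Planck force: F_P = c⁴/G = 1.21 × 10^44 N
7.33 × 8.33 × 10^-8 / 1.21 × 10^44 = 5.03 × 10^-51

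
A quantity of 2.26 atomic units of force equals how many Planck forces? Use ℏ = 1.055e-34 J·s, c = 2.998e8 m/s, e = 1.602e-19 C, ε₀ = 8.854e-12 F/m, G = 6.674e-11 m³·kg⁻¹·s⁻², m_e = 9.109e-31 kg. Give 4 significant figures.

atomic unit of force: F_au = E_h/a₀ = m_e²e⁶/((4πε₀)³ℏ⁴) = 8.220e-8 N
Planck force: F_P = c⁴/G = 1.210e44 N
2.26 × 8.220e-8 / 1.210e44 = 1.535e-51

1.535e-51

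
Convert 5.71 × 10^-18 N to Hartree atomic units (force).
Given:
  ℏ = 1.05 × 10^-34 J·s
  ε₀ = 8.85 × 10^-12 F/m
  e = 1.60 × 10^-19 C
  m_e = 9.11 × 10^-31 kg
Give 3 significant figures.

6.86 × 10^-11

atomic unit of force: F_au = E_h/a₀ = m_e²e⁶/((4πε₀)³ℏ⁴) = 8.33 × 10^-8 N.
5.71 × 10^-18 / 8.33 × 10^-8 = 6.86 × 10^-11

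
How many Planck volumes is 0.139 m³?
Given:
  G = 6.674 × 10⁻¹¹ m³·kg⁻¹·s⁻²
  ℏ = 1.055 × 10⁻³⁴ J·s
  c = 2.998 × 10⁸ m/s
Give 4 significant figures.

Planck volume: V_P = (ℏG/c³)^(3/2) = 4.224 × 10⁻¹⁰⁵ m³.
0.139 / 4.224 × 10⁻¹⁰⁵ = 3.291 × 10¹⁰³

3.291 × 10¹⁰³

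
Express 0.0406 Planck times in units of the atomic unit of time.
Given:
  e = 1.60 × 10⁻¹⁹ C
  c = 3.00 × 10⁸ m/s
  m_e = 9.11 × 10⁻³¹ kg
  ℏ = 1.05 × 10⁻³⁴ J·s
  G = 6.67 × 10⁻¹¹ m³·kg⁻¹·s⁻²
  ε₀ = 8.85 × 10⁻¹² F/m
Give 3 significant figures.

9.09 × 10⁻²⁹

Planck time: t_P = √(ℏG/c⁵) = 5.37 × 10⁻⁴⁴ s
atomic unit of time: τ_au = (4πε₀)²ℏ³/(m_e e⁴) = 2.40 × 10⁻¹⁷ s
0.0406 × 5.37 × 10⁻⁴⁴ / 2.40 × 10⁻¹⁷ = 9.09 × 10⁻²⁹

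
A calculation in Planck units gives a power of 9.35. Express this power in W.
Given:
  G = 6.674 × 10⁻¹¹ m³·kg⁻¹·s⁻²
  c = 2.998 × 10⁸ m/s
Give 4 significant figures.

One Planck power: P_P = c⁵/G = 3.629 × 10⁵² W.
9.35 × 3.629 × 10⁵² W = 3.393 × 10⁵³ W

3.393 × 10⁵³ W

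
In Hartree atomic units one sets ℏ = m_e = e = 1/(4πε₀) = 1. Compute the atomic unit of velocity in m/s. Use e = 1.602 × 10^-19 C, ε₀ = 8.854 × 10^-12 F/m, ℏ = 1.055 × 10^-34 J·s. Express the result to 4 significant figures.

2.186 × 10^6 m/s

v_au = e²/(4πε₀ℏ)
  = 2.566 × 10^-38 / 1.174 × 10^-44
  = 2.186 × 10^6 m/s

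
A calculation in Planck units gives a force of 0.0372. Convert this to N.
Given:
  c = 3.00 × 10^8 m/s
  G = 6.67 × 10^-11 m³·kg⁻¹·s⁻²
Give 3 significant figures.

One Planck force: F_P = c⁴/G = 1.21 × 10^44 N.
0.0372 × 1.21 × 10^44 N = 4.52 × 10^42 N

4.52 × 10^42 N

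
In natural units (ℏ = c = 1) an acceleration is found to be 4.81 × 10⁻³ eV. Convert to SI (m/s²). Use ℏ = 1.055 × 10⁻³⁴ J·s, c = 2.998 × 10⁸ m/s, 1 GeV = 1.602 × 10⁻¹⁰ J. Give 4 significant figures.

Acceleration is [L]/[T]² = c·[E]/ℏ.
1 GeV → c/ℏ × (1 GeV in J) = 4.552 × 10³² m/s².
Convert the energy scale: 4.81 × 10⁻³ eV = 4.81 × 10⁻¹² GeV.
Result: 4.81 × 10⁻¹² × 4.552 × 10³² = 2.190 × 10²¹ m/s².

2.190 × 10²¹ m/s²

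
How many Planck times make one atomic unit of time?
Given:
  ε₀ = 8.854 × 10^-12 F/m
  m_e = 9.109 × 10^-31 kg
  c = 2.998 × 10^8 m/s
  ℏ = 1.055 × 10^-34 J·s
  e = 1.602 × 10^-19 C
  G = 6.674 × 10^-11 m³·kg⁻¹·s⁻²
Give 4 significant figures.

4.494 × 10^26

atomic unit of time: τ_au = (4πε₀)²ℏ³/(m_e e⁴) = 2.423 × 10^-17 s
Planck time: t_P = √(ℏG/c⁵) = 5.392 × 10^-44 s
ratio = 2.423 × 10^-17 / 5.392 × 10^-44 = 4.494 × 10^26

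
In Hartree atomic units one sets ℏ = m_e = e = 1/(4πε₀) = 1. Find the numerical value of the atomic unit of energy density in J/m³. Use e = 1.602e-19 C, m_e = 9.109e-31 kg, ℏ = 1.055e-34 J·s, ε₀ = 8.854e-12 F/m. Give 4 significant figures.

2.929e13 J/m³

u_au = E_h/a₀³ = m_e⁴e¹⁰/((4πε₀)⁵ℏ⁸)
E_h = 4.354e-18 J
a₀ = 5.297e-11 m
E_h/a₀³ = 2.929e13 J/m³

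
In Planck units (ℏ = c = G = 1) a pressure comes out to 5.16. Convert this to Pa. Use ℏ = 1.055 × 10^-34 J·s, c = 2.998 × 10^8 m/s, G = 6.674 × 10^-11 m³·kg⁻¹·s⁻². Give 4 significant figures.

One Planck pressure: p_P = c⁷/(ℏG²) = 4.632 × 10^113 Pa.
5.16 × 4.632 × 10^113 Pa = 2.390 × 10^114 Pa

2.390 × 10^114 Pa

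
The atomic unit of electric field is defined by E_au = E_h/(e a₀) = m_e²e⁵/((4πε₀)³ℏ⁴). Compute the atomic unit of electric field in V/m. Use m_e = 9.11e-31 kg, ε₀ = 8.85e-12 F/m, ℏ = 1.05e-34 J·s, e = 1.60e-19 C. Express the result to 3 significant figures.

E_au = E_h/(e a₀) = m_e²e⁵/((4πε₀)³ℏ⁴)
E_h = 4.38e-18 J
a₀ = 5.26e-11 m
E_h/(e·a₀) = 5.20e11 V/m

5.20e11 V/m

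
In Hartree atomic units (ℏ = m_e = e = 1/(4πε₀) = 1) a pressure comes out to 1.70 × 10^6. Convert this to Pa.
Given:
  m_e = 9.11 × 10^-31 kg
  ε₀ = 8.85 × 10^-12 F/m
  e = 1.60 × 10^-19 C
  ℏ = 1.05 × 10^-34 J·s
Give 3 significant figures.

One atomic unit of pressure: P_au = E_h/a₀³ = m_e⁴e¹⁰/((4πε₀)⁵ℏ⁸) = 3.01 × 10^13 Pa.
1.70 × 10^6 × 3.01 × 10^13 Pa = 5.12 × 10^19 Pa

5.12 × 10^19 Pa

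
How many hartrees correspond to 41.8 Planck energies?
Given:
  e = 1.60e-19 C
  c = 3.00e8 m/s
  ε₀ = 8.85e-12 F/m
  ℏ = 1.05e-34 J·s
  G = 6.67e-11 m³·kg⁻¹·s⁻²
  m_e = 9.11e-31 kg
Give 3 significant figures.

Planck energy: E_P = √(ℏc⁵/G) = 1.96e9 J
hartree: E_h = m_e e⁴/(4πε₀ℏ)² = 4.38e-18 J
41.8 × 1.96e9 / 4.38e-18 = 1.87e28

1.87e28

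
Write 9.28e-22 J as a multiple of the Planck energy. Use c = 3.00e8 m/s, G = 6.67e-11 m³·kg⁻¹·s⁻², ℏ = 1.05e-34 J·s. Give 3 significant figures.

Planck energy: E_P = √(ℏc⁵/G) = 1.96e9 J.
9.28e-22 / 1.96e9 = 4.74e-31

4.74e-31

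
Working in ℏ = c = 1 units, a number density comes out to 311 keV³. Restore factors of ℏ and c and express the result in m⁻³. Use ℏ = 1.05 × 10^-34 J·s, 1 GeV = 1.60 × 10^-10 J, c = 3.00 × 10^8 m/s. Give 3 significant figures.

Number density is [L]⁻³ = [E]³/(ℏc)³.
1 GeV³ → 1/(ℏc)³ × (1 GeV in J)³ = 1.31 × 10^47 m⁻³.
Convert the energy scale: 311 keV³ = 3.11 × 10^-16 GeV³.
Result: 3.11 × 10^-16 × 1.31 × 10^47 = 4.08 × 10^31 m⁻³.

4.08 × 10^31 m⁻³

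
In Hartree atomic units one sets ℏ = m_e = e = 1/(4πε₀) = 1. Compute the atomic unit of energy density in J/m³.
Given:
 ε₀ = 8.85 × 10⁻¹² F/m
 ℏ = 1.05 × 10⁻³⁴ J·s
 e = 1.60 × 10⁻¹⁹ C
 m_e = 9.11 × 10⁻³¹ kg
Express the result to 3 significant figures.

u_au = E_h/a₀³ = m_e⁴e¹⁰/((4πε₀)⁵ℏ⁸)
E_h = 4.38 × 10⁻¹⁸ J
a₀ = 5.26 × 10⁻¹¹ m
E_h/a₀³ = 3.01 × 10¹³ J/m³

3.01 × 10¹³ J/m³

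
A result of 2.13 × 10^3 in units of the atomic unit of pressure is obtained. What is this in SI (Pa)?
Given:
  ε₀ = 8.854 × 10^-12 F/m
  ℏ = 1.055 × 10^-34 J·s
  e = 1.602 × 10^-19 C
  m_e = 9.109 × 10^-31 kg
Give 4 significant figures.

6.239 × 10^16 Pa

One atomic unit of pressure: P_au = E_h/a₀³ = m_e⁴e¹⁰/((4πε₀)⁵ℏ⁸) = 2.929 × 10^13 Pa.
2.13 × 10^3 × 2.929 × 10^13 Pa = 6.239 × 10^16 Pa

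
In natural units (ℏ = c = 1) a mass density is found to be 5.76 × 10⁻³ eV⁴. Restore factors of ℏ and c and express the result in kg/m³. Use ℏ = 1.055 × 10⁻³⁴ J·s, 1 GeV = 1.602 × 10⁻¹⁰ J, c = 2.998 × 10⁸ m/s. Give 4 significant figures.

1.334 × 10⁻¹⁸ kg/m³

Mass density is [E]/(c²[L]³) = [E]⁴/(ℏ³c⁵).
1 GeV⁴ → 1/(ℏ³c⁵) × (1 GeV in J)⁴ = 2.316 × 10²⁰ kg/m³.
Convert the energy scale: 5.76 × 10⁻³ eV⁴ = 5.76 × 10⁻³⁹ GeV⁴.
Result: 5.76 × 10⁻³⁹ × 2.316 × 10²⁰ = 1.334 × 10⁻¹⁸ kg/m³.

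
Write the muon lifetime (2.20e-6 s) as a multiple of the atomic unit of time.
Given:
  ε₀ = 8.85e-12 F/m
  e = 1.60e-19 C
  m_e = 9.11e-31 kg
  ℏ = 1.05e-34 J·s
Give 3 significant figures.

9.17e10

atomic unit of time: τ_au = (4πε₀)²ℏ³/(m_e e⁴) = 2.40e-17 s.
2.20e-6 / 2.40e-17 = 9.17e10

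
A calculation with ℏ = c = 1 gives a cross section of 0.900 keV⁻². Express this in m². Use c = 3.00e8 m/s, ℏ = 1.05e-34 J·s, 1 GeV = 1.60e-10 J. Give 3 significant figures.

Area is [L]² = [E]⁻²·(ℏc)²; restore (ℏc)².
1 GeV⁻² → (ℏc)² × (1 GeV in J)⁻² = 3.88e-32 m².
Convert the energy scale: 0.900 keV⁻² = 9.00e11 GeV⁻².
Result: 9.00e11 × 3.88e-32 = 3.49e-20 m².

3.49e-20 m²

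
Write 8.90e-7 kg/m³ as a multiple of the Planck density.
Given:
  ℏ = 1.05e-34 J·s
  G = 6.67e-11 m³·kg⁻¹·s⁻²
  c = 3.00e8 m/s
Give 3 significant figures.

1.71e-103

Planck density: ρ_P = c⁵/(ℏG²) = 5.20e96 kg/m³.
8.90e-7 / 5.20e96 = 1.71e-103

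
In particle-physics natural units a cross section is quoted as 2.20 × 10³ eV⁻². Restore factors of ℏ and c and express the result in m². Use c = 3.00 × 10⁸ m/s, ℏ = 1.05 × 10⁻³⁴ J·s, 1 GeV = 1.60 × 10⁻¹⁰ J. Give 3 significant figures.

Area is [L]² = [E]⁻²·(ℏc)²; restore (ℏc)².
1 GeV⁻² → (ℏc)² × (1 GeV in J)⁻² = 3.88 × 10⁻³² m².
Convert the energy scale: 2.20 × 10³ eV⁻² = 2.20 × 10²¹ GeV⁻².
Result: 2.20 × 10²¹ × 3.88 × 10⁻³² = 8.53 × 10⁻¹¹ m².

8.53 × 10⁻¹¹ m²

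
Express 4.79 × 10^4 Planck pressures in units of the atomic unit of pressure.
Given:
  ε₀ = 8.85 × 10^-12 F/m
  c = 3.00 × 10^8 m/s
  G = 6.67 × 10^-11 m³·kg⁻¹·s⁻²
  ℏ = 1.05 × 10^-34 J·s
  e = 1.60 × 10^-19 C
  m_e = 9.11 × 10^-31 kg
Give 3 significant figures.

Planck pressure: p_P = c⁷/(ℏG²) = 4.68 × 10^113 Pa
atomic unit of pressure: P_au = E_h/a₀³ = m_e⁴e¹⁰/((4πε₀)⁵ℏ⁸) = 3.01 × 10^13 Pa
4.79 × 10^4 × 4.68 × 10^113 / 3.01 × 10^13 = 7.44 × 10^104

7.44 × 10^104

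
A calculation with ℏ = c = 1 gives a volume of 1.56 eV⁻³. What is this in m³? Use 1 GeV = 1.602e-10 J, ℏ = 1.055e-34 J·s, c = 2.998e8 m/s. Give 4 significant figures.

1.201e-20 m³

Volume is [L]³ = [E]⁻³·(ℏc)³.
1 GeV⁻³ → (ℏc)³ × (1 GeV in J)⁻³ = 7.696e-48 m³.
Convert the energy scale: 1.56 eV⁻³ = 1.56e27 GeV⁻³.
Result: 1.56e27 × 7.696e-48 = 1.201e-20 m³.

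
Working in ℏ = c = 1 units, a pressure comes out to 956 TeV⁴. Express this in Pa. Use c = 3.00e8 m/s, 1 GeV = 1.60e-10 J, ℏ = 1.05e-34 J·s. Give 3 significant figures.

2.00e52 Pa

Pressure is [E]/[L]³ = [E]⁴/(ℏc)³.
1 GeV⁴ → 1/(ℏc)³ × (1 GeV in J)⁴ = 2.10e37 Pa.
Convert the energy scale: 956 TeV⁴ = 9.56e14 GeV⁴.
Result: 9.56e14 × 2.10e37 = 2.00e52 Pa.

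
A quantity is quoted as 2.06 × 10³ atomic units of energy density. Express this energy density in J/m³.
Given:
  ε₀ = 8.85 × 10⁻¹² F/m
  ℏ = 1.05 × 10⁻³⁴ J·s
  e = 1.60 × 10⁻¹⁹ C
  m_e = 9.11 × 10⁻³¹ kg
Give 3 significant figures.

One atomic unit of energy density: u_au = E_h/a₀³ = m_e⁴e¹⁰/((4πε₀)⁵ℏ⁸) = 3.01 × 10¹³ J/m³.
2.06 × 10³ × 3.01 × 10¹³ J/m³ = 6.21 × 10¹⁶ J/m³

6.21 × 10¹⁶ J/m³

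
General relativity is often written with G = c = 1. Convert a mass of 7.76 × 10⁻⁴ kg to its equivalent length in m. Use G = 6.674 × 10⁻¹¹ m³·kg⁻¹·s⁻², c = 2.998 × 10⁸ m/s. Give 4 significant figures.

5.762 × 10⁻³¹ m

In G = c = 1 units mass has dimensions of length; the conversion factor is G/c².
7.76 × 10⁻⁴ kg × (G/c²) = 5.762 × 10⁻³¹ m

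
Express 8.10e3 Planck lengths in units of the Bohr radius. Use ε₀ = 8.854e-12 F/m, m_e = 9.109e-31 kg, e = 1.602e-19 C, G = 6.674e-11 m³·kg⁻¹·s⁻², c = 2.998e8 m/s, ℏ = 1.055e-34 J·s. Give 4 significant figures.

Planck length: ℓ_P = √(ℏG/c³) = 1.616e-35 m
Bohr radius: a₀ = 4πε₀ℏ²/(m_e e²) = 5.297e-11 m
8.10e3 × 1.616e-35 / 5.297e-11 = 2.472e-21

2.472e-21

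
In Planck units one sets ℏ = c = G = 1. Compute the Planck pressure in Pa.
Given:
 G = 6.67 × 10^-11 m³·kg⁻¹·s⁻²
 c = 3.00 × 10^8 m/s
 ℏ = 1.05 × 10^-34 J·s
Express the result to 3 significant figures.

p_P = c⁷/(ℏG²)
  = 2.19 × 10^59 / 4.67 × 10^-55
  = 4.68 × 10^113 Pa

4.68 × 10^113 Pa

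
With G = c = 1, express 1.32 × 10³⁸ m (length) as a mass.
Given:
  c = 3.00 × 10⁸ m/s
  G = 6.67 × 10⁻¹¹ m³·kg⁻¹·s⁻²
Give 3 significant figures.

1.78 × 10⁶⁵ kg

Length → mass via c²/G.
1.32 × 10³⁸ m × (c²/G) = 1.78 × 10⁶⁵ kg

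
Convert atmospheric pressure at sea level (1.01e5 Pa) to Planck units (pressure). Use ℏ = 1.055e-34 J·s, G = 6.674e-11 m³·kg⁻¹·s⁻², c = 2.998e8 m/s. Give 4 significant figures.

2.180e-109

Planck pressure: p_P = c⁷/(ℏG²) = 4.632e113 Pa.
1.01e5 / 4.632e113 = 2.180e-109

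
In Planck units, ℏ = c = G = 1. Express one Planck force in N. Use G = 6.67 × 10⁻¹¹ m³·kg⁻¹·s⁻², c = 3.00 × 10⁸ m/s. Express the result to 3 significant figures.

Dimensional analysis gives F_P = c⁴/G.
  = 8.10 × 10³³ / 6.67 × 10⁻¹¹
  = 1.21 × 10⁴⁴ N

1.21 × 10⁴⁴ N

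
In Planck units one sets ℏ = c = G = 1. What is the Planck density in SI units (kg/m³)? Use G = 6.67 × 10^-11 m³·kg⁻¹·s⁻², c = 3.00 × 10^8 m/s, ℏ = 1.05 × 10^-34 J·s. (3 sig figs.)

ρ_P = c⁵/(ℏG²)
  = 2.43 × 10^42 / 4.67 × 10^-55
  = 5.20 × 10^96 kg/m³

5.20 × 10^96 kg/m³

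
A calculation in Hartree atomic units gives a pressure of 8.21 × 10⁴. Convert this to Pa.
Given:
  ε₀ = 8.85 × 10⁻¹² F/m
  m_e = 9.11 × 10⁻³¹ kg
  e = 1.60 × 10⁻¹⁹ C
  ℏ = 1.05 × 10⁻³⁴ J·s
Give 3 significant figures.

2.47 × 10¹⁸ Pa

One atomic unit of pressure: P_au = E_h/a₀³ = m_e⁴e¹⁰/((4πε₀)⁵ℏ⁸) = 3.01 × 10¹³ Pa.
8.21 × 10⁴ × 3.01 × 10¹³ Pa = 2.47 × 10¹⁸ Pa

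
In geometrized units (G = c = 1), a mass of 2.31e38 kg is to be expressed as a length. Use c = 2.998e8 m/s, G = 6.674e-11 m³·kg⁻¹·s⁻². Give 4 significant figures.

1.715e11 m

In G = c = 1 units mass has dimensions of length; the conversion factor is G/c².
2.31e38 kg × (G/c²) = 1.715e11 m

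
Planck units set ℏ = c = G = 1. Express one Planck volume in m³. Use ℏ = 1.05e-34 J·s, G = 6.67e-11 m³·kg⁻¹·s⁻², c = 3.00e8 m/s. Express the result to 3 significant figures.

From ℏ = c = G = 1 the volume scale is V_P = (ℏG/c³)^(3/2).
  = √(1.75e-209)
  = 4.18e-105 m³

4.18e-105 m³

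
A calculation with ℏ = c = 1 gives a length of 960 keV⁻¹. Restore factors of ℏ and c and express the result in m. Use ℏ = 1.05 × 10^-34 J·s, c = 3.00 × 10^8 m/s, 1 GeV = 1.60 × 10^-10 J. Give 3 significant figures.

1.89 × 10^-7 m

A length is [E]⁻¹ in ℏ=c=1; restore one factor of ℏc.
1 GeV⁻¹ → ℏc × (1 GeV in J)⁻¹ = 1.97 × 10^-16 m.
Convert the energy scale: 960 keV⁻¹ = 9.60 × 10^8 GeV⁻¹.
Result: 9.60 × 10^8 × 1.97 × 10^-16 = 1.89 × 10^-7 m.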